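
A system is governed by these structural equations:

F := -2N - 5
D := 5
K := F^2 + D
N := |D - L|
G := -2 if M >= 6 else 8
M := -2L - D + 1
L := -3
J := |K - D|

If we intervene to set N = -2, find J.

1

The intervention breaks the incoming arrows to N: N := |D - L| no longer applies, and N = -2.
F = -2N - 5  [with N=-2]  = -1
K = F^2 + D  [with F=-1, D=5]  = 6
J = |K - D|  [with K=6, D=5]  = 1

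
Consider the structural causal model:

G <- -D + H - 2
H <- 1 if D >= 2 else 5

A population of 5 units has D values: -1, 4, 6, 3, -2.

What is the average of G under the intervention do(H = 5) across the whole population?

1

do(H=5) breaks H's dependence on D. With H=5 fixed, G across the units is 4, -1, -3, 0, 5, mean 1.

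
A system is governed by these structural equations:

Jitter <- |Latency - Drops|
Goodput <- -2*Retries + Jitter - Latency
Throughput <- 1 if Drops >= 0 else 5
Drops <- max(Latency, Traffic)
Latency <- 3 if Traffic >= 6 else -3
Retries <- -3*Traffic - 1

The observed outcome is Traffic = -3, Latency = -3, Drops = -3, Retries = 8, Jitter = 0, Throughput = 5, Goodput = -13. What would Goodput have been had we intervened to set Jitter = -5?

Under do(Jitter=-5), the mechanism Jitter <- |Latency - Drops| is discarded; Jitter is fixed at -5.
Latency = 3 if Traffic >= 6 else -3  [with Traffic=-3]  = -3
Retries = -3*Traffic - 1  [with Traffic=-3]  = 8
Goodput = -2*Retries + Jitter - Latency  [with Retries=8, Jitter=-5, Latency=-3]  = -18

-18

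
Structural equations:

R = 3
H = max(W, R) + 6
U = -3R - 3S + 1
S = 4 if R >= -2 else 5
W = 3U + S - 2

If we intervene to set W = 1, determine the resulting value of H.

9

Intervening sets W = 1 and removes its equation (W = 3U + S - 2).
H = max(W, R) + 6  [with W=1, R=3]  = 9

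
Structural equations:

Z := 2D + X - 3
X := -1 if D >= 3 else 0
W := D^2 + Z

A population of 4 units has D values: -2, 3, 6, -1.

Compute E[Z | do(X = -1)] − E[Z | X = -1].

-6

The intervention sets X=-1 in all 4 units regardless of D. Recomputing Z per unit gives -8, 2, 8, -6; average -1.
Observing X=-1 restricts to units where X's equation naturally yields -1: D ∈ {3, 6}. In that subpopulation Z = 2, 8, mean 5.
Difference = -1 − 5 = -6.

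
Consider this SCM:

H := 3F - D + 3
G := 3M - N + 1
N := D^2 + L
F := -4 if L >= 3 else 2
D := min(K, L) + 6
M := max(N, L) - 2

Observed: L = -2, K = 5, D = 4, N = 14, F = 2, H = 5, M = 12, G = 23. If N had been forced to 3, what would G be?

1

do(N=3) replaces the equation N := D^2 + L with the constant N = 3.
M = max(N, L) - 2  [with N=3, L=-2]  = 1
G = 3M - N + 1  [with M=1, N=3]  = 1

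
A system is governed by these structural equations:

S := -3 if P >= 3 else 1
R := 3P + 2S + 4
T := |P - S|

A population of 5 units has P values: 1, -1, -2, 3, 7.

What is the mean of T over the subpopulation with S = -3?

8

E[T|S=-3] averages over only the 2 units with S=-3 (P = 3, 7): T = 6, 10, mean 8.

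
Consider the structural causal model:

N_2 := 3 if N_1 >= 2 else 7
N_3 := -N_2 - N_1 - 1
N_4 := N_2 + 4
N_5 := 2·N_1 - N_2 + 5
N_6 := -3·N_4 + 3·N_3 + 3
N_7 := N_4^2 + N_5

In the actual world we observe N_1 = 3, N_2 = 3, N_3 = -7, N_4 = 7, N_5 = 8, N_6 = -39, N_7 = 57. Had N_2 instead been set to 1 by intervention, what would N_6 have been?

Under do(N_2=1), the mechanism N_2 := 3 if N_1 >= 2 else 7 is discarded; N_2 is fixed at 1.
N_3 = -N_2 - N_1 - 1  [with N_2=1, N_1=3]  = -5
N_4 = N_2 + 4  [with N_2=1]  = 5
N_6 = -3·N_4 + 3·N_3 + 3  [with N_4=5, N_3=-5]  = -27

-27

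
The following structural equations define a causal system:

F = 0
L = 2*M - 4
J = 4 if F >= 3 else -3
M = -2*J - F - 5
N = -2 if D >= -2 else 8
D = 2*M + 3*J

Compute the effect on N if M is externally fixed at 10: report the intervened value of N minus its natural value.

-10

The intervention breaks the incoming arrows to M: M = -2*J - F - 5 no longer applies, and M = 10.
J = 4 if F >= 3 else -3  [with F=0]  = -3
D = 2*M + 3*J  [with M=10, J=-3]  = 11
N = -2 if D >= -2 else 8  [with D=11]  = -2
Without intervention: J = 4 if F >= 3 else -3  [with F=0]  = -3; M = -2*J - F - 5  [with J=-3, F=0]  = 1; D = 2*M + 3*J  [with M=1, J=-3]  = -7; N = -2 if D >= -2 else 8  [with D=-7]  = 8.
Change = -2 − 8 = -10.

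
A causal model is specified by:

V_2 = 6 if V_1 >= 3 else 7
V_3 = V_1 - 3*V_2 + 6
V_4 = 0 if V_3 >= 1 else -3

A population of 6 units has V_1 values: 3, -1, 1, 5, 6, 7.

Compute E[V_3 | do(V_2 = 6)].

-8.5

The intervention sets V_2=6 in all 6 units regardless of V_1. Recomputing V_3 per unit gives -9, -13, -11, -7, -6, -5; average -8.5.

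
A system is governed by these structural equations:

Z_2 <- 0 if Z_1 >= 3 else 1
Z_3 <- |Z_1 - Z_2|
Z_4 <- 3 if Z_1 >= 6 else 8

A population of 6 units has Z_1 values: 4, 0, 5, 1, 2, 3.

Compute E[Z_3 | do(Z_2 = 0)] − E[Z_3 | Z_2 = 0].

-1.5

Every unit gets Z_2=0 under the intervention. Z_3 values become 4, 0, 5, 1, 2, 3; E[Z_3|do(Z_2=0)] = 2.5.
Observing Z_2=0 restricts to units where Z_2's equation naturally yields 0: Z_1 ∈ {4, 5, 3}. In that subpopulation Z_3 = 4, 5, 3, mean 4.
Difference = 2.5 − 4 = -1.5.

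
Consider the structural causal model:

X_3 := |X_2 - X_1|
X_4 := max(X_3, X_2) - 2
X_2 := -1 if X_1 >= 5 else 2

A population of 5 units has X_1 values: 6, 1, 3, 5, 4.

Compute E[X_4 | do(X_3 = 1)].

-0.4

Every unit gets X_3=1 under the intervention. X_4 values become -1, 0, 0, -1, 0; E[X_4|do(X_3=1)] = -0.4.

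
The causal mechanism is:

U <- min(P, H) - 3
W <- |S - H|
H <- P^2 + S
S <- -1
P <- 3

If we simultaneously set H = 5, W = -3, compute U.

0

Setting H = 5, W = -3 by intervention discards those variables' equations.
U = min(P, H) - 3  [with P=3, H=5]  = 0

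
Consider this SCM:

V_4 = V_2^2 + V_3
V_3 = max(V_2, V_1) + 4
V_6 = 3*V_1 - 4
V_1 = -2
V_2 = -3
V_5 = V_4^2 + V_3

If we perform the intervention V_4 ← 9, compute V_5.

83

Intervening sets V_4 = 9 and removes its equation (V_4 = V_2^2 + V_3).
V_3 = max(V_2, V_1) + 4  [with V_2=-3, V_1=-2]  = 2
V_5 = V_4^2 + V_3  [with V_4=9, V_3=2]  = 83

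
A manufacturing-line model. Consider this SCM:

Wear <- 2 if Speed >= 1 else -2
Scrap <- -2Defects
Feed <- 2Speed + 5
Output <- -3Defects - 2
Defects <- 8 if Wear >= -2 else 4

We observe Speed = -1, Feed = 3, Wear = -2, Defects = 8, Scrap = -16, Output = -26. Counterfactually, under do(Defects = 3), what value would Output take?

-11

Under do(Defects=3), the mechanism Defects <- 8 if Wear >= -2 else 4 is discarded; Defects is fixed at 3.
Output = -3Defects - 2  [with Defects=3]  = -11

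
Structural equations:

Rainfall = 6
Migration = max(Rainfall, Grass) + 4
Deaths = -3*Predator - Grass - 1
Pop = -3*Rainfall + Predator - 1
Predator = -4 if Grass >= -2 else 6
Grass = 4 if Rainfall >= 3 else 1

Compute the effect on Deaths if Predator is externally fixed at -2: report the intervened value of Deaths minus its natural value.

-6

The intervention breaks the incoming arrows to Predator: Predator = -4 if Grass >= -2 else 6 no longer applies, and Predator = -2.
Grass = 4 if Rainfall >= 3 else 1  [with Rainfall=6]  = 4
Deaths = -3*Predator - Grass - 1  [with Predator=-2, Grass=4]  = 1
Without intervention: Grass = 4 if Rainfall >= 3 else 1  [with Rainfall=6]  = 4; Predator = -4 if Grass >= -2 else 6  [with Grass=4]  = -4; Deaths = -3*Predator - Grass - 1  [with Predator=-4, Grass=4]  = 7.
Change = 1 − 7 = -6.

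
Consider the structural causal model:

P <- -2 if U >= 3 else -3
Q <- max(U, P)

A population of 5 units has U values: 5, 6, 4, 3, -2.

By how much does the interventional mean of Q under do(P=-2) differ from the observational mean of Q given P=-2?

The intervention sets P=-2 in all 5 units regardless of U. Recomputing Q per unit gives 5, 6, 4, 3, -2; average 3.2.
Conditioning on P=-2 selects the 4 unit(s) with U ∈ {5, 6, 4, 3}. Their Q values: 5, 6, 4, 3. Mean = 4.5.
Difference = 3.2 − 4.5 = -1.3.

-1.3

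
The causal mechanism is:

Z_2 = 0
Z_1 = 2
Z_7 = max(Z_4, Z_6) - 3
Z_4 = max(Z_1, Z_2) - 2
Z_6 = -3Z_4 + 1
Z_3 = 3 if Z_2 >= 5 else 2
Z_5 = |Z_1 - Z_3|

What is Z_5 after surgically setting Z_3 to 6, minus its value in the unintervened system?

4

do(Z_3=6) replaces the equation Z_3 = 3 if Z_2 >= 5 else 2 with the constant Z_3 = 6.
Z_5 = |Z_1 - Z_3|  [with Z_1=2, Z_3=6]  = 4
Without intervention: Z_3 = 3 if Z_2 >= 5 else 2  [with Z_2=0]  = 2; Z_5 = |Z_1 - Z_3|  [with Z_1=2, Z_3=2]  = 0.
Change = 4 − 0 = 4.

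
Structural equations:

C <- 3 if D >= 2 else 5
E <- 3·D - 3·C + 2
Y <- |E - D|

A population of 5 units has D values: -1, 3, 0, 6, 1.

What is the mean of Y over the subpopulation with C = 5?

13

Observing C=5 restricts to units where C's equation naturally yields 5: D ∈ {-1, 0, 1}. In that subpopulation Y = 15, 13, 11, mean 13.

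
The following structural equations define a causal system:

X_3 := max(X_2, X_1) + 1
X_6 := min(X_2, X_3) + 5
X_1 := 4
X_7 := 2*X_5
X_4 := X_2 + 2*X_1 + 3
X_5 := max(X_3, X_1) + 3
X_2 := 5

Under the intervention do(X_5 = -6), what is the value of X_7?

-12

Under do(X_5=-6), the mechanism X_5 := max(X_3, X_1) + 3 is discarded; X_5 is fixed at -6.
X_7 = 2*X_5  [with X_5=-6]  = -12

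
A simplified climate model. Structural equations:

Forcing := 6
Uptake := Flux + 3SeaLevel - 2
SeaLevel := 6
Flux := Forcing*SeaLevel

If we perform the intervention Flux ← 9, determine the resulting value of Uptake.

25

The intervention breaks the incoming arrows to Flux: Flux := Forcing*SeaLevel no longer applies, and Flux = 9.
Uptake = Flux + 3SeaLevel - 2  [with Flux=9, SeaLevel=6]  = 25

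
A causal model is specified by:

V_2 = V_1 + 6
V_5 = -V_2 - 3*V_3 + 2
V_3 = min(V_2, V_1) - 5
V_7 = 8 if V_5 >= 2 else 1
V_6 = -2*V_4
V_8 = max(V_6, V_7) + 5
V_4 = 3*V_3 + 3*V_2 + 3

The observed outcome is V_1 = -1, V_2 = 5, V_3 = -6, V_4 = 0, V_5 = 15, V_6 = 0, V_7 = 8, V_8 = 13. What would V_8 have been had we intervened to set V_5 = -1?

6

do(V_5=-1) replaces the equation V_5 = -V_2 - 3*V_3 + 2 with the constant V_5 = -1.
V_2 = V_1 + 6  [with V_1=-1]  = 5
V_3 = min(V_2, V_1) - 5  [with V_2=5, V_1=-1]  = -6
V_4 = 3*V_3 + 3*V_2 + 3  [with V_3=-6, V_2=5]  = 0
V_6 = -2*V_4  [with V_4=0]  = 0
V_7 = 8 if V_5 >= 2 else 1  [with V_5=-1]  = 1
V_8 = max(V_6, V_7) + 5  [with V_6=0, V_7=1]  = 6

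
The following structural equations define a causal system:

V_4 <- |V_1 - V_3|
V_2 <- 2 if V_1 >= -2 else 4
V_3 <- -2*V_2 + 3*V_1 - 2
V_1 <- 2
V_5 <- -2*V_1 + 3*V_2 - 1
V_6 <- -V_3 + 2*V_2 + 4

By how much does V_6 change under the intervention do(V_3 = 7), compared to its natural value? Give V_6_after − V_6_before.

The intervention breaks the incoming arrows to V_3: V_3 <- -2*V_2 + 3*V_1 - 2 no longer applies, and V_3 = 7.
V_2 = 2 if V_1 >= -2 else 4  [with V_1=2]  = 2
V_6 = -V_3 + 2*V_2 + 4  [with V_3=7, V_2=2]  = 1
Without intervention: V_2 = 2 if V_1 >= -2 else 4  [with V_1=2]  = 2; V_3 = -2*V_2 + 3*V_1 - 2  [with V_2=2, V_1=2]  = 0; V_6 = -V_3 + 2*V_2 + 4  [with V_3=0, V_2=2]  = 8.
Change = 1 − 8 = -7.

-7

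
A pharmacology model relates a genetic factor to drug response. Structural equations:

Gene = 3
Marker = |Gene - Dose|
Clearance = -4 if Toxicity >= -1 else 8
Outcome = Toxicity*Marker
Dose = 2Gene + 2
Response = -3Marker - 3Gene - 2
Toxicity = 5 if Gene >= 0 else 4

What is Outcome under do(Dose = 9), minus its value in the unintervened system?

Under do(Dose=9), the mechanism Dose = 2Gene + 2 is discarded; Dose is fixed at 9.
Marker = |Gene - Dose|  [with Gene=3, Dose=9]  = 6
Toxicity = 5 if Gene >= 0 else 4  [with Gene=3]  = 5
Outcome = Toxicity*Marker  [with Toxicity=5, Marker=6]  = 30
Without intervention: Dose = 2Gene + 2  [with Gene=3]  = 8; Marker = |Gene - Dose|  [with Gene=3, Dose=8]  = 5; Toxicity = 5 if Gene >= 0 else 4  [with Gene=3]  = 5; Outcome = Toxicity*Marker  [with Toxicity=5, Marker=5]  = 25.
Change = 30 − 25 = 5.

5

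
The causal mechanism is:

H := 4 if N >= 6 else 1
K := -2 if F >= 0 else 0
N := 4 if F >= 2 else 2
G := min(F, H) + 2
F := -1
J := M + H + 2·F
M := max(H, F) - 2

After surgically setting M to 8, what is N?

The intervention breaks the incoming arrows to M: M := max(H, F) - 2 no longer applies, and M = 8.
Since N is not a descendant of the intervened variable, it is unaffected.
N = 4 if F >= 2 else 2  [with F=-1]  = 2

2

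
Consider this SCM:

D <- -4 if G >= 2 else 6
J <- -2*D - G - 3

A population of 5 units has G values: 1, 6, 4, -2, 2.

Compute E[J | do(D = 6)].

-17.2

do(D=6) breaks D's dependence on G. With D=6 fixed, J across the units is -16, -21, -19, -13, -17, mean -17.2.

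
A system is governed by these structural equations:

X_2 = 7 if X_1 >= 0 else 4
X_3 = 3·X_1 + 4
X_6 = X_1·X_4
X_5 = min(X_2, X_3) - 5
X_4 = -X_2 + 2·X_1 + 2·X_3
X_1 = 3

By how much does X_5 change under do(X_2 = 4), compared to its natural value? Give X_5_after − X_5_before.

do(X_2=4) replaces the equation X_2 = 7 if X_1 >= 0 else 4 with the constant X_2 = 4.
X_3 = 3·X_1 + 4  [with X_1=3]  = 13
X_5 = min(X_2, X_3) - 5  [with X_2=4, X_3=13]  = -1
Without intervention: X_2 = 7 if X_1 >= 0 else 4  [with X_1=3]  = 7; X_3 = 3·X_1 + 4  [with X_1=3]  = 13; X_5 = min(X_2, X_3) - 5  [with X_2=7, X_3=13]  = 2.
Change = -1 − 2 = -3.

-3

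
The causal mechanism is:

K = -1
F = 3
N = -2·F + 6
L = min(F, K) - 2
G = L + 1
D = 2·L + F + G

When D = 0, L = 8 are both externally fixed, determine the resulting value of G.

9

Setting D = 0, L = 8 by intervention discards those variables' equations.
G = L + 1  [with L=8]  = 9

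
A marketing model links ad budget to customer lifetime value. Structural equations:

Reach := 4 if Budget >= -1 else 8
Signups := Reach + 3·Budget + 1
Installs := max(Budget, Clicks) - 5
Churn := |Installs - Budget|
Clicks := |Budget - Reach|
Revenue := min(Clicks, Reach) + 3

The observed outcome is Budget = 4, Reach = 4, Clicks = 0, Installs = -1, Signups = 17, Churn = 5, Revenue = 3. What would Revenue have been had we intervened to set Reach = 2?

Under do(Reach=2), the mechanism Reach := 4 if Budget >= -1 else 8 is discarded; Reach is fixed at 2.
Clicks = |Budget - Reach|  [with Budget=4, Reach=2]  = 2
Revenue = min(Clicks, Reach) + 3  [with Clicks=2, Reach=2]  = 5

5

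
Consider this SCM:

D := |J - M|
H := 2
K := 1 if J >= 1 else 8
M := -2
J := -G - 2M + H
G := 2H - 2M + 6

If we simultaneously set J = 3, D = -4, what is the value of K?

1

The joint intervention fixes J = 3, D = -4, removing each variable's own equation.
K = 1 if J >= 1 else 8  [with J=3]  = 1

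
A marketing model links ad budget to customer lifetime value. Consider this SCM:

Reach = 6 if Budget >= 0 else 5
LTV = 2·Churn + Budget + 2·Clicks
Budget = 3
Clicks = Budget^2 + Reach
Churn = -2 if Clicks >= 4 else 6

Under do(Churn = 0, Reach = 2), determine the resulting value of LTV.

The joint intervention fixes Churn = 0, Reach = 2, removing each variable's own equation.
Clicks = Budget^2 + Reach  [with Budget=3, Reach=2]  = 11
LTV = 2·Churn + Budget + 2·Clicks  [with Churn=0, Budget=3, Clicks=11]  = 25

25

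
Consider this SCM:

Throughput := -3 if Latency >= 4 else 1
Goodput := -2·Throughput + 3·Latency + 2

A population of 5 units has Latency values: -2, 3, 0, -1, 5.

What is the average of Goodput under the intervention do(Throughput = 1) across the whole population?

3

Under do(Throughput=1), Throughput's equation is replaced by Throughput=1 for every unit. Per-unit Goodput: -6, 9, 0, -3, 15. Mean = 3.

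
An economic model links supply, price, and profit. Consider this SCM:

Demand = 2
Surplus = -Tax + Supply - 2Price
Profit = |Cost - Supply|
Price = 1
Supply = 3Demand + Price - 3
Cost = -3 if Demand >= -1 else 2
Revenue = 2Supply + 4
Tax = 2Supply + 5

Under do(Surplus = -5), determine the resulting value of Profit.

7

Intervening sets Surplus = -5 and removes its equation (Surplus = -Tax + Supply - 2Price).
Since Profit is not a descendant of the intervened variable, it is unaffected.
Supply = 3Demand + Price - 3  [with Demand=2, Price=1]  = 4
Cost = -3 if Demand >= -1 else 2  [with Demand=2]  = -3
Profit = |Cost - Supply|  [with Cost=-3, Supply=4]  = 7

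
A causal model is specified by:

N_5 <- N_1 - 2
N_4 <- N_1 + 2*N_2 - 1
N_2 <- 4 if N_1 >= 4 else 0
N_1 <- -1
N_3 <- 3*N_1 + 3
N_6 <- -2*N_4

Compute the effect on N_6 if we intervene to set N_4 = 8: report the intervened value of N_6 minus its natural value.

Under do(N_4=8), the mechanism N_4 <- N_1 + 2*N_2 - 1 is discarded; N_4 is fixed at 8.
N_6 = -2*N_4  [with N_4=8]  = -16
Without intervention: N_2 = 4 if N_1 >= 4 else 0  [with N_1=-1]  = 0; N_4 = N_1 + 2*N_2 - 1  [with N_1=-1, N_2=0]  = -2; N_6 = -2*N_4  [with N_4=-2]  = 4.
Change = -16 − 4 = -20.

-20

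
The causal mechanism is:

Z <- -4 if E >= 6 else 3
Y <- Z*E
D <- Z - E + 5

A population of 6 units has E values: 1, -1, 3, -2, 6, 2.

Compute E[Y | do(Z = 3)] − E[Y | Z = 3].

2.7

do(Z=3) breaks Z's dependence on E. With Z=3 fixed, Y across the units is 3, -3, 9, -6, 18, 6, mean 4.5.
E[Y|Z=3] averages over only the 5 units with Z=3 (E = 1, -1, 3, -2, 2): Y = 3, -3, 9, -6, 6, mean 1.8.
Difference = 4.5 − 1.8 = 2.7.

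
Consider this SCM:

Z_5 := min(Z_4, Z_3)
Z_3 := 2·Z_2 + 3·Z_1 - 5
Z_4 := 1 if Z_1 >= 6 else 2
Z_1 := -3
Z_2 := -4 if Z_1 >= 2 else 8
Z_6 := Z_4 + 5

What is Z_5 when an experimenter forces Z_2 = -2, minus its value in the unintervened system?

-20

do(Z_2=-2) replaces the equation Z_2 := -4 if Z_1 >= 2 else 8 with the constant Z_2 = -2.
Z_3 = 2·Z_2 + 3·Z_1 - 5  [with Z_2=-2, Z_1=-3]  = -18
Z_4 = 1 if Z_1 >= 6 else 2  [with Z_1=-3]  = 2
Z_5 = min(Z_4, Z_3)  [with Z_4=2, Z_3=-18]  = -18
Without intervention: Z_2 = -4 if Z_1 >= 2 else 8  [with Z_1=-3]  = 8; Z_3 = 2·Z_2 + 3·Z_1 - 5  [with Z_2=8, Z_1=-3]  = 2; Z_4 = 1 if Z_1 >= 6 else 2  [with Z_1=-3]  = 2; Z_5 = min(Z_4, Z_3)  [with Z_4=2, Z_3=2]  = 2.
Change = -18 − 2 = -20.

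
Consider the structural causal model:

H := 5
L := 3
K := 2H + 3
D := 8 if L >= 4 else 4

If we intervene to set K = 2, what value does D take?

4

The intervention breaks the incoming arrows to K: K := 2H + 3 no longer applies, and K = 2.
D is not downstream of the intervention, so its value is determined by the original equations.
D = 8 if L >= 4 else 4  [with L=3]  = 4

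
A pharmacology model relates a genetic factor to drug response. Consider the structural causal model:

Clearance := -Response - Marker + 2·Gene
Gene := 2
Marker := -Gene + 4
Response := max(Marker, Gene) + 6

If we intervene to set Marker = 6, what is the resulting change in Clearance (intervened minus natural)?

Under do(Marker=6), the mechanism Marker := -Gene + 4 is discarded; Marker is fixed at 6.
Response = max(Marker, Gene) + 6  [with Marker=6, Gene=2]  = 12
Clearance = -Response - Marker + 2·Gene  [with Response=12, Marker=6, Gene=2]  = -14
Without intervention: Marker = -Gene + 4  [with Gene=2]  = 2; Response = max(Marker, Gene) + 6  [with Marker=2, Gene=2]  = 8; Clearance = -Response - Marker + 2·Gene  [with Response=8, Marker=2, Gene=2]  = -6.
Change = -14 − (-6) = -8.

-8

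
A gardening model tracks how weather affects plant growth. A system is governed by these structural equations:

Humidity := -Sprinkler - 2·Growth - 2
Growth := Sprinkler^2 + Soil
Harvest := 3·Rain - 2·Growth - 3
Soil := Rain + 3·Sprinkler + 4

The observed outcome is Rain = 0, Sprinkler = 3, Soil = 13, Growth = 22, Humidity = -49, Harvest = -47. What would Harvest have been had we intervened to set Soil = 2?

The intervention breaks the incoming arrows to Soil: Soil := Rain + 3·Sprinkler + 4 no longer applies, and Soil = 2.
Growth = Sprinkler^2 + Soil  [with Sprinkler=3, Soil=2]  = 11
Harvest = 3·Rain - 2·Growth - 3  [with Rain=0, Growth=11]  = -25

-25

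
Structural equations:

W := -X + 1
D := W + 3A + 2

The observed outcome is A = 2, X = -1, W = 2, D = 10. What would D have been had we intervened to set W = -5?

The intervention breaks the incoming arrows to W: W := -X + 1 no longer applies, and W = -5.
D = W + 3A + 2  [with W=-5, A=2]  = 3

3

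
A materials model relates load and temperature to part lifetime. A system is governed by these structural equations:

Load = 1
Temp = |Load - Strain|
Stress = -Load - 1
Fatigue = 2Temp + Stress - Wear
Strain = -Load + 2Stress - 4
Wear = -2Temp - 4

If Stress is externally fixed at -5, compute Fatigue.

Under do(Stress=-5), the mechanism Stress = -Load - 1 is discarded; Stress is fixed at -5.
Strain = -Load + 2Stress - 4  [with Load=1, Stress=-5]  = -15
Temp = |Load - Strain|  [with Load=1, Strain=-15]  = 16
Wear = -2Temp - 4  [with Temp=16]  = -36
Fatigue = 2Temp + Stress - Wear  [with Temp=16, Stress=-5, Wear=-36]  = 63

63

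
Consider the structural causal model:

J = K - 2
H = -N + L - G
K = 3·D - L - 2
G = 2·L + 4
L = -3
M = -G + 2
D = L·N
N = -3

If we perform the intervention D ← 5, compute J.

14

The intervention breaks the incoming arrows to D: D = L·N no longer applies, and D = 5.
K = 3·D - L - 2  [with D=5, L=-3]  = 16
J = K - 2  [with K=16]  = 14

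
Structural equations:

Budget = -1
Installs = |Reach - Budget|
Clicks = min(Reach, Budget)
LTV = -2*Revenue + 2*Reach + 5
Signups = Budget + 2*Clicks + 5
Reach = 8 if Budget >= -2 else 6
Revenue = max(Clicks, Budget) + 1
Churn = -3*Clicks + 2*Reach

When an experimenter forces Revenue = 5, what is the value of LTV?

11

do(Revenue=5) replaces the equation Revenue = max(Clicks, Budget) + 1 with the constant Revenue = 5.
Reach = 8 if Budget >= -2 else 6  [with Budget=-1]  = 8
LTV = -2*Revenue + 2*Reach + 5  [with Revenue=5, Reach=8]  = 11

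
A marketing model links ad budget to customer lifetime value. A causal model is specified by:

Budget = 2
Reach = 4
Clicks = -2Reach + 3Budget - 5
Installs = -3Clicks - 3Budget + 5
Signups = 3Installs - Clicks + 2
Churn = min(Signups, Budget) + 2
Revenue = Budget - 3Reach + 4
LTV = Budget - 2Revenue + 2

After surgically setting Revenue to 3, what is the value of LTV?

-2

do(Revenue=3) replaces the equation Revenue = Budget - 3Reach + 4 with the constant Revenue = 3.
LTV = Budget - 2Revenue + 2  [with Budget=2, Revenue=3]  = -2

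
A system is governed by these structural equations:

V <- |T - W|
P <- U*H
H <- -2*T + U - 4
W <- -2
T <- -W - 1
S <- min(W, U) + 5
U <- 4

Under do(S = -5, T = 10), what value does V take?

Under do(S = -5, T = 10), each intervened variable's structural equation is replaced by its fixed value.
V = |T - W|  [with T=10, W=-2]  = 12

12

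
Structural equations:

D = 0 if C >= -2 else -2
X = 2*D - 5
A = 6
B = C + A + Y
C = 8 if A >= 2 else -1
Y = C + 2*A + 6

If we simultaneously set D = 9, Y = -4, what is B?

Under do(D = 9, Y = -4), each intervened variable's structural equation is replaced by its fixed value.
C = 8 if A >= 2 else -1  [with A=6]  = 8
B = C + A + Y  [with C=8, A=6, Y=-4]  = 10

10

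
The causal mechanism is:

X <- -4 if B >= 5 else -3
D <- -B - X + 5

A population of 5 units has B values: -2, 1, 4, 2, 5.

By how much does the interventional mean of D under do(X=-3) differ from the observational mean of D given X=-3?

-0.75

The intervention sets X=-3 in all 5 units regardless of B. Recomputing D per unit gives 10, 7, 4, 6, 3; average 6.
Observing X=-3 restricts to units where X's equation naturally yields -3: B ∈ {-2, 1, 4, 2}. In that subpopulation D = 10, 7, 4, 6, mean 6.75.
Difference = 6 − 6.75 = -0.75.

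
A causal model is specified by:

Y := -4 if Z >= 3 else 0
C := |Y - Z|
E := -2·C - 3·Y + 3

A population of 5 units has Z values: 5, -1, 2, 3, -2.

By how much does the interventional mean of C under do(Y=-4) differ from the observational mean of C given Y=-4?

Under do(Y=-4), Y's equation is replaced by Y=-4 for every unit. Per-unit C: 9, 3, 6, 7, 2. Mean = 5.4.
Observing Y=-4 restricts to units where Y's equation naturally yields -4: Z ∈ {5, 3}. In that subpopulation C = 9, 7, mean 8.
Difference = 5.4 − 8 = -2.6.

-2.6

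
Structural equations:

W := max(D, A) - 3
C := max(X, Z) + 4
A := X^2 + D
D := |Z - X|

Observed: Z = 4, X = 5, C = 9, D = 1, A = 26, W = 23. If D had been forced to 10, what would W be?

32

Under do(D=10), the mechanism D := |Z - X| is discarded; D is fixed at 10.
A = X^2 + D  [with X=5, D=10]  = 35
W = max(D, A) - 3  [with D=10, A=35]  = 32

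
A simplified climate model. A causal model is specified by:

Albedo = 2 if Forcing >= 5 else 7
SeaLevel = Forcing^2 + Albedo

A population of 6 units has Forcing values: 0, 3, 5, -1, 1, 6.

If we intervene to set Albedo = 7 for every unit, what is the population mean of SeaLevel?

19

do(Albedo=7) breaks Albedo's dependence on Forcing. With Albedo=7 fixed, SeaLevel across the units is 7, 16, 32, 8, 8, 43, mean 19.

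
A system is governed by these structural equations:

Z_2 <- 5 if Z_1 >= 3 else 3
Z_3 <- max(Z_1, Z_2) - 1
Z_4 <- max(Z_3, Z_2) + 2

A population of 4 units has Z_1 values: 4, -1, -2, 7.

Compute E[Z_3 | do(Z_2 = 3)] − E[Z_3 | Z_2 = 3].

The intervention sets Z_2=3 in all 4 units regardless of Z_1. Recomputing Z_3 per unit gives 3, 2, 2, 6; average 3.25.
Conditioning on Z_2=3 selects the 2 unit(s) with Z_1 ∈ {-1, -2}. Their Z_3 values: 2, 2. Mean = 2.
Difference = 3.25 − 2 = 1.25.

1.25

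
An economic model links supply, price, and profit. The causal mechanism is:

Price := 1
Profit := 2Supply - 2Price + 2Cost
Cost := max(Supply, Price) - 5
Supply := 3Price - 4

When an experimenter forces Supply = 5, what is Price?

1

Under do(Supply=5), the mechanism Supply := 3Price - 4 is discarded; Supply is fixed at 5.
Price is not downstream of the intervention, so its value is determined by the original equations.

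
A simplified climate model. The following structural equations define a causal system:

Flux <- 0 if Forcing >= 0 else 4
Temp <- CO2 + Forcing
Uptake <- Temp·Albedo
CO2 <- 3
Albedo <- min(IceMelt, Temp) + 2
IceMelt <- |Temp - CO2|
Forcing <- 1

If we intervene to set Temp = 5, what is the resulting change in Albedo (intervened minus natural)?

1

do(Temp=5) replaces the equation Temp <- CO2 + Forcing with the constant Temp = 5.
IceMelt = |Temp - CO2|  [with Temp=5, CO2=3]  = 2
Albedo = min(IceMelt, Temp) + 2  [with IceMelt=2, Temp=5]  = 4
Without intervention: Temp = CO2 + Forcing  [with CO2=3, Forcing=1]  = 4; IceMelt = |Temp - CO2|  [with Temp=4, CO2=3]  = 1; Albedo = min(IceMelt, Temp) + 2  [with IceMelt=1, Temp=4]  = 3.
Change = 4 − 3 = 1.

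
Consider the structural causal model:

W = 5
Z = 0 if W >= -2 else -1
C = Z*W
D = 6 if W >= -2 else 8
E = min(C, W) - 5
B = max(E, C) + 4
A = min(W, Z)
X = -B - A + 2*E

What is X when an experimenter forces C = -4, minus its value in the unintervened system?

-4

The intervention breaks the incoming arrows to C: C = Z*W no longer applies, and C = -4.
Z = 0 if W >= -2 else -1  [with W=5]  = 0
E = min(C, W) - 5  [with C=-4, W=5]  = -9
B = max(E, C) + 4  [with E=-9, C=-4]  = 0
A = min(W, Z)  [with W=5, Z=0]  = 0
X = -B - A + 2*E  [with B=0, A=0, E=-9]  = -18
Without intervention: Z = 0 if W >= -2 else -1  [with W=5]  = 0; C = Z*W  [with Z=0, W=5]  = 0; E = min(C, W) - 5  [with C=0, W=5]  = -5; B = max(E, C) + 4  [with E=-5, C=0]  = 4; A = min(W, Z)  [with W=5, Z=0]  = 0; X = -B - A + 2*E  [with B=4, A=0, E=-5]  = -14.
Change = -18 − (-14) = -4.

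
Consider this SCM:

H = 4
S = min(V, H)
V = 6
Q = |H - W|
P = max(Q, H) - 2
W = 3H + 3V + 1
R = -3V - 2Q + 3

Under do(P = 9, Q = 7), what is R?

-29

Setting P = 9, Q = 7 by intervention discards those variables' equations.
R = -3V - 2Q + 3  [with V=6, Q=7]  = -29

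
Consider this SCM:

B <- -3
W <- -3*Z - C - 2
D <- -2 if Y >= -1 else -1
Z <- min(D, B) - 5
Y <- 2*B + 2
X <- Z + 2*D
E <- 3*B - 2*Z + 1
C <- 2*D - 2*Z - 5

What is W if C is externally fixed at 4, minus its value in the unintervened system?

5

Under do(C=4), the mechanism C <- 2*D - 2*Z - 5 is discarded; C is fixed at 4.
Y = 2*B + 2  [with B=-3]  = -4
D = -2 if Y >= -1 else -1  [with Y=-4]  = -1
Z = min(D, B) - 5  [with D=-1, B=-3]  = -8
W = -3*Z - C - 2  [with Z=-8, C=4]  = 18
Without intervention: Y = 2*B + 2  [with B=-3]  = -4; D = -2 if Y >= -1 else -1  [with Y=-4]  = -1; Z = min(D, B) - 5  [with D=-1, B=-3]  = -8; C = 2*D - 2*Z - 5  [with D=-1, Z=-8]  = 9; W = -3*Z - C - 2  [with Z=-8, C=9]  = 13.
Change = 18 − 13 = 5.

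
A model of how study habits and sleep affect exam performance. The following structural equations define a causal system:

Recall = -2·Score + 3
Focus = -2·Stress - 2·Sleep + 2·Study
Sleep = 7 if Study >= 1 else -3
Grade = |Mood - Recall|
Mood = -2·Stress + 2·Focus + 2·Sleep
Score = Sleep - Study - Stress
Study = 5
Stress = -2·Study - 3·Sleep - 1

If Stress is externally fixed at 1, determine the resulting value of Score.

1

do(Stress=1) replaces the equation Stress = -2·Study - 3·Sleep - 1 with the constant Stress = 1.
Sleep = 7 if Study >= 1 else -3  [with Study=5]  = 7
Score = Sleep - Study - Stress  [with Sleep=7, Study=5, Stress=1]  = 1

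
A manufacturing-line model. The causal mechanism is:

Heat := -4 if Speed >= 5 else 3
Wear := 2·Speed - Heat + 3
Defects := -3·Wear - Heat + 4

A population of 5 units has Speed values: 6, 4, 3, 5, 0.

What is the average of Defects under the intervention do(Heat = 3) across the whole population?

Under do(Heat=3), Heat's equation is replaced by Heat=3 for every unit. Per-unit Defects: -35, -23, -17, -29, 1. Mean = -20.6.

-20.6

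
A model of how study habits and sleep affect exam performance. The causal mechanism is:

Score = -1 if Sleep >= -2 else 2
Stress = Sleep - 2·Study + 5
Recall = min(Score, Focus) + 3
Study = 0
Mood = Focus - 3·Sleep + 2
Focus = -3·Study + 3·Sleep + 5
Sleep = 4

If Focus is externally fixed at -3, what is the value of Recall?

The intervention breaks the incoming arrows to Focus: Focus = -3·Study + 3·Sleep + 5 no longer applies, and Focus = -3.
Score = -1 if Sleep >= -2 else 2  [with Sleep=4]  = -1
Recall = min(Score, Focus) + 3  [with Score=-1, Focus=-3]  = 0

0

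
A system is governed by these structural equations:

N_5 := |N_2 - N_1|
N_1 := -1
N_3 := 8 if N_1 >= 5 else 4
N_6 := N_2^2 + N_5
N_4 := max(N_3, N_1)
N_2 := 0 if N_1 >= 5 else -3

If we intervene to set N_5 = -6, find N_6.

3

The intervention breaks the incoming arrows to N_5: N_5 := |N_2 - N_1| no longer applies, and N_5 = -6.
N_2 = 0 if N_1 >= 5 else -3  [with N_1=-1]  = -3
N_6 = N_2^2 + N_5  [with N_2=-3, N_5=-6]  = 3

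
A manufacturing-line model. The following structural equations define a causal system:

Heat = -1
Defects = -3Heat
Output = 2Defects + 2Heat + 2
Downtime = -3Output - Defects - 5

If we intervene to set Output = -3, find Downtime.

1

The intervention breaks the incoming arrows to Output: Output = 2Defects + 2Heat + 2 no longer applies, and Output = -3.
Defects = -3Heat  [with Heat=-1]  = 3
Downtime = -3Output - Defects - 5  [with Output=-3, Defects=3]  = 1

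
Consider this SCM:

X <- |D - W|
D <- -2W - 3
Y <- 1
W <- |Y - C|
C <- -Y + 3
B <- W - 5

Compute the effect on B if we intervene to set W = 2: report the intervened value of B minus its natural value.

1

do(W=2) replaces the equation W <- |Y - C| with the constant W = 2.
B = W - 5  [with W=2]  = -3
Without intervention: C = -Y + 3  [with Y=1]  = 2; W = |Y - C|  [with Y=1, C=2]  = 1; B = W - 5  [with W=1]  = -4.
Change = -3 − (-4) = 1.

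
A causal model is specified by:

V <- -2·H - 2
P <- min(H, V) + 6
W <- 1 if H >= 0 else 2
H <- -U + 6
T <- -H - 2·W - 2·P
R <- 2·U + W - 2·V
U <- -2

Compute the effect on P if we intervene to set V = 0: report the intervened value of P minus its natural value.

18

The intervention breaks the incoming arrows to V: V <- -2·H - 2 no longer applies, and V = 0.
H = -U + 6  [with U=-2]  = 8
P = min(H, V) + 6  [with H=8, V=0]  = 6
Without intervention: H = -U + 6  [with U=-2]  = 8; V = -2·H - 2  [with H=8]  = -18; P = min(H, V) + 6  [with H=8, V=-18]  = -12.
Change = 6 − (-12) = 18.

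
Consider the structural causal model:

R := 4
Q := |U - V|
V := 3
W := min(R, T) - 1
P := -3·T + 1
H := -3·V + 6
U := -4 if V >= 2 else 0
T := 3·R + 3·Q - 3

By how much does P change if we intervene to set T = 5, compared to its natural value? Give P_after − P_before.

75

Under do(T=5), the mechanism T := 3·R + 3·Q - 3 is discarded; T is fixed at 5.
P = -3·T + 1  [with T=5]  = -14
Without intervention: U = -4 if V >= 2 else 0  [with V=3]  = -4; Q = |U - V|  [with U=-4, V=3]  = 7; T = 3·R + 3·Q - 3  [with R=4, Q=7]  = 30; P = -3·T + 1  [with T=30]  = -89.
Change = -14 − (-89) = 75.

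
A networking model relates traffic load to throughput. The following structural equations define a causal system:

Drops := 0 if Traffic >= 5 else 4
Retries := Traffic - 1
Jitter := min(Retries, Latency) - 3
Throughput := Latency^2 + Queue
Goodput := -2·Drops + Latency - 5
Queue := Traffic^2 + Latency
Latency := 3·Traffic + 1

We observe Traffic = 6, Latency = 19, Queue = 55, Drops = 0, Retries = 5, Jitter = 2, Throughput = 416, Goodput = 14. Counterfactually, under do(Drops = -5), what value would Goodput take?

24

do(Drops=-5) replaces the equation Drops := 0 if Traffic >= 5 else 4 with the constant Drops = -5.
Latency = 3·Traffic + 1  [with Traffic=6]  = 19
Goodput = -2·Drops + Latency - 5  [with Drops=-5, Latency=19]  = 24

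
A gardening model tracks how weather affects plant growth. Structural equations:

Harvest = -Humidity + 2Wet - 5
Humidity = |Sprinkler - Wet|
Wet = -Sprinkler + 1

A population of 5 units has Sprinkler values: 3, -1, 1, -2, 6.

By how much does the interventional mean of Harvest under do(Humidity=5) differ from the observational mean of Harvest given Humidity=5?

-1.8

The intervention sets Humidity=5 in all 5 units regardless of Sprinkler. Recomputing Harvest per unit gives -14, -6, -10, -4, -20; average -10.8.
Conditioning on Humidity=5 selects the 2 unit(s) with Sprinkler ∈ {3, -2}. Their Harvest values: -14, -4. Mean = -9.
Difference = -10.8 − (-9) = -1.8.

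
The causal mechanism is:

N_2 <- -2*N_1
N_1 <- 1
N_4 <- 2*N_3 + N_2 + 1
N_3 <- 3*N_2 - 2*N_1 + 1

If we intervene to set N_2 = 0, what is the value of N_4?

Under do(N_2=0), the mechanism N_2 <- -2*N_1 is discarded; N_2 is fixed at 0.
N_3 = 3*N_2 - 2*N_1 + 1  [with N_2=0, N_1=1]  = -1
N_4 = 2*N_3 + N_2 + 1  [with N_3=-1, N_2=0]  = -1

-1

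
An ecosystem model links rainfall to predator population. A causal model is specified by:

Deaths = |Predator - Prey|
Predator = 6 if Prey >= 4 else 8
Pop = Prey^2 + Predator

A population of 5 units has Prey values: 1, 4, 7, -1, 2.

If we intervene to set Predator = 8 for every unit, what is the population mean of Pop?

Every unit gets Predator=8 under the intervention. Pop values become 9, 24, 57, 9, 12; E[Pop|do(Predator=8)] = 22.2.

22.2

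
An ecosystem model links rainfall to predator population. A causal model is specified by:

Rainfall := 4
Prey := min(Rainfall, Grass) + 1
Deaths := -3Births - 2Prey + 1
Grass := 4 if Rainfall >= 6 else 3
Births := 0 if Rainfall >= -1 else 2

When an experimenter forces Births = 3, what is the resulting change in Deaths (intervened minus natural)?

-9

Intervening sets Births = 3 and removes its equation (Births := 0 if Rainfall >= -1 else 2).
Grass = 4 if Rainfall >= 6 else 3  [with Rainfall=4]  = 3
Prey = min(Rainfall, Grass) + 1  [with Rainfall=4, Grass=3]  = 4
Deaths = -3Births - 2Prey + 1  [with Births=3, Prey=4]  = -16
Without intervention: Grass = 4 if Rainfall >= 6 else 3  [with Rainfall=4]  = 3; Prey = min(Rainfall, Grass) + 1  [with Rainfall=4, Grass=3]  = 4; Births = 0 if Rainfall >= -1 else 2  [with Rainfall=4]  = 0; Deaths = -3Births - 2Prey + 1  [with Births=0, Prey=4]  = -7.
Change = -16 − (-7) = -9.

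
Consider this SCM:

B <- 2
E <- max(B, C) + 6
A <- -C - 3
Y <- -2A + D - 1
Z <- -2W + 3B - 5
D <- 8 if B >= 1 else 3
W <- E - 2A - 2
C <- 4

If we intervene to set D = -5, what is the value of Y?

8

The intervention breaks the incoming arrows to D: D <- 8 if B >= 1 else 3 no longer applies, and D = -5.
A = -C - 3  [with C=4]  = -7
Y = -2A + D - 1  [with A=-7, D=-5]  = 8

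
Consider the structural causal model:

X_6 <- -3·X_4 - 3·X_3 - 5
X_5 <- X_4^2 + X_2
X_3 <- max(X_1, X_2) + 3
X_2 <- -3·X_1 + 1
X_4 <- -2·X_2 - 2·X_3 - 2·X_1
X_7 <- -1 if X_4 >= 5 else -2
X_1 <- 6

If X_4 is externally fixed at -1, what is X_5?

-16

Intervening sets X_4 = -1 and removes its equation (X_4 <- -2·X_2 - 2·X_3 - 2·X_1).
X_2 = -3·X_1 + 1  [with X_1=6]  = -17
X_5 = X_4^2 + X_2  [with X_4=-1, X_2=-17]  = -16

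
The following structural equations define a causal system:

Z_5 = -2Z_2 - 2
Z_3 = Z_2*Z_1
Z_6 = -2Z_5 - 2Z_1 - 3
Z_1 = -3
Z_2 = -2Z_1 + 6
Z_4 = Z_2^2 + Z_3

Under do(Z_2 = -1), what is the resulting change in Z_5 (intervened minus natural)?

do(Z_2=-1) replaces the equation Z_2 = -2Z_1 + 6 with the constant Z_2 = -1.
Z_5 = -2Z_2 - 2  [with Z_2=-1]  = 0
Without intervention: Z_2 = -2Z_1 + 6  [with Z_1=-3]  = 12; Z_5 = -2Z_2 - 2  [with Z_2=12]  = -26.
Change = 0 − (-26) = 26.

26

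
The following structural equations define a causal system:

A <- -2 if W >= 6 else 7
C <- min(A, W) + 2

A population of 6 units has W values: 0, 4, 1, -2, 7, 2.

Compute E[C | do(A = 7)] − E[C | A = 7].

1

do(A=7) breaks A's dependence on W. With A=7 fixed, C across the units is 2, 6, 3, 0, 9, 4, mean 4.
Conditioning on A=7 selects the 5 unit(s) with W ∈ {0, 4, 1, -2, 2}. Their C values: 2, 6, 3, 0, 4. Mean = 3.
Difference = 4 − 3 = 1.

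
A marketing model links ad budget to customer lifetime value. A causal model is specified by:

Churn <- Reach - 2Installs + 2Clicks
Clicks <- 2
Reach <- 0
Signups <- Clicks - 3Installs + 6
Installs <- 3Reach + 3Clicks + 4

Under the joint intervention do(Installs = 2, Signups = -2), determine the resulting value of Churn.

0

Setting Installs = 2, Signups = -2 by intervention discards those variables' equations.
Churn = Reach - 2Installs + 2Clicks  [with Reach=0, Installs=2, Clicks=2]  = 0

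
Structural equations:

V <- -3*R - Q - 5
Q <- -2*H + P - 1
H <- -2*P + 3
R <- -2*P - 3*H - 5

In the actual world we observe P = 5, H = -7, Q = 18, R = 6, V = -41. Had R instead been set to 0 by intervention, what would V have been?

Intervening sets R = 0 and removes its equation (R <- -2*P - 3*H - 5).
H = -2*P + 3  [with P=5]  = -7
Q = -2*H + P - 1  [with H=-7, P=5]  = 18
V = -3*R - Q - 5  [with R=0, Q=18]  = -23

-23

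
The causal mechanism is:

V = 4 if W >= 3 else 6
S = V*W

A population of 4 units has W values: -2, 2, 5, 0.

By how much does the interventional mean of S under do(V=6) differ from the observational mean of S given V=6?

7.5

The intervention sets V=6 in all 4 units regardless of W. Recomputing S per unit gives -12, 12, 30, 0; average 7.5.
Conditioning on V=6 selects the 3 unit(s) with W ∈ {-2, 2, 0}. Their S values: -12, 12, 0. Mean = 0.
Difference = 7.5 − 0 = 7.5.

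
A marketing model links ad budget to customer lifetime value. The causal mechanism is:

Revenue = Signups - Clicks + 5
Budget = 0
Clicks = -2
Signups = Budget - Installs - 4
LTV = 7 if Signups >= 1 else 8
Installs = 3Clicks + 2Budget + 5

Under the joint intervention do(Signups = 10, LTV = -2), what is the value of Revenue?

17

Setting Signups = 10, LTV = -2 by intervention discards those variables' equations.
Revenue = Signups - Clicks + 5  [with Signups=10, Clicks=-2]  = 17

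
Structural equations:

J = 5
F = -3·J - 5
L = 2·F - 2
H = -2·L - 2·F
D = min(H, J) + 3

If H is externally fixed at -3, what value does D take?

0

Intervening sets H = -3 and removes its equation (H = -2·L - 2·F).
D = min(H, J) + 3  [with H=-3, J=5]  = 0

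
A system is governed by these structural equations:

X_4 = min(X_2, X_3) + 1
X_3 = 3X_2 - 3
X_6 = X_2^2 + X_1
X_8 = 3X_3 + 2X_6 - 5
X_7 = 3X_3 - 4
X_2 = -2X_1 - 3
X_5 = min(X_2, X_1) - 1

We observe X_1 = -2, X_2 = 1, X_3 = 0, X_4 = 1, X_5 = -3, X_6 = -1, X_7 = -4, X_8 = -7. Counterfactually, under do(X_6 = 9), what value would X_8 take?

Intervening sets X_6 = 9 and removes its equation (X_6 = X_2^2 + X_1).
X_2 = -2X_1 - 3  [with X_1=-2]  = 1
X_3 = 3X_2 - 3  [with X_2=1]  = 0
X_8 = 3X_3 + 2X_6 - 5  [with X_3=0, X_6=9]  = 13

13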